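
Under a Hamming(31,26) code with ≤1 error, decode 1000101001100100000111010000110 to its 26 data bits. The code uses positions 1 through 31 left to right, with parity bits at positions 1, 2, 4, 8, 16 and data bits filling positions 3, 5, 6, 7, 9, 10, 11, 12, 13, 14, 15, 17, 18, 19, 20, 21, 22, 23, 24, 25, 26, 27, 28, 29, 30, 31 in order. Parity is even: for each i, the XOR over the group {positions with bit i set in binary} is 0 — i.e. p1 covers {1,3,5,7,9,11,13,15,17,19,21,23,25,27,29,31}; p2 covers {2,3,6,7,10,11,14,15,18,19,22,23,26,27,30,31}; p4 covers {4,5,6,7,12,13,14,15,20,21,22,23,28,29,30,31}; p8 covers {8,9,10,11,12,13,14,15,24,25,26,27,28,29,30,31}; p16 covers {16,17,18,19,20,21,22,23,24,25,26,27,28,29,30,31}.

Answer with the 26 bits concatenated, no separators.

01010110010000111010000110

s1 (pos 1,3,5,7,9,11,13,15,17,19,21,23,25,27,29,31): 1⊕0⊕1⊕1⊕0⊕1⊕0⊕0⊕0⊕0⊕1⊕0⊕0⊕0⊕1⊕0 = 0
s2 (pos 2,3,6,7,10,11,14,15,18,19,22,23,26,27,30,31): 0⊕0⊕0⊕1⊕1⊕1⊕1⊕0⊕0⊕0⊕1⊕0⊕0⊕0⊕1⊕0 = 0
s4 (pos 4,5,6,7,12,13,14,15,20,21,22,23,28,29,30,31): 0⊕1⊕0⊕1⊕0⊕0⊕1⊕0⊕1⊕1⊕1⊕0⊕0⊕1⊕1⊕0 = 0
s8 (pos 8,9,10,11,12,13,14,15,24,25,26,27,28,29,30,31): 0⊕0⊕1⊕1⊕0⊕0⊕1⊕0⊕1⊕0⊕0⊕0⊕0⊕1⊕1⊕0 = 0
s16 (pos 16,17,18,19,20,21,22,23,24,25,26,27,28,29,30,31): 0⊕0⊕0⊕0⊕1⊕1⊕1⊕0⊕1⊕0⊕0⊕0⊕0⊕1⊕1⊕0 = 0
Syndrome s16…s1 = 00000 → no error.
Read data bits from positions 3,5,6,7,9,10,11,12,13,14,15,17,18,19,20,21,22,23,24,25,26,27,28,29,30,31: 01010110010000111010000110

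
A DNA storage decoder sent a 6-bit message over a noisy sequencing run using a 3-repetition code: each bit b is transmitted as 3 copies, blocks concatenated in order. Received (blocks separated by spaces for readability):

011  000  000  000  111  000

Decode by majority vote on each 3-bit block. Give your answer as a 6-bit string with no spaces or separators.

Block 1 (011): 2 ones → 1
Block 2 (000): 0 ones → 0
Block 3 (000): 0 ones → 0
Block 4 (000): 0 ones → 0
Block 5 (111): 3 ones → 1
Block 6 (000): 0 ones → 0

100010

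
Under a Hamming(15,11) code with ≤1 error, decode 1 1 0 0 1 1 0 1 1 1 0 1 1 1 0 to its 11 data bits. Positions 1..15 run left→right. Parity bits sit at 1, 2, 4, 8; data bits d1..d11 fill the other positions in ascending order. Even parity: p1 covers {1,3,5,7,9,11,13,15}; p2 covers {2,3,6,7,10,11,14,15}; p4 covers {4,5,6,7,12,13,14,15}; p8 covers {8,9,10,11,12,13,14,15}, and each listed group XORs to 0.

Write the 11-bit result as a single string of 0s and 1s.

01101101110

s1 (pos 1,3,5,7,9,11,13,15): 1⊕0⊕1⊕0⊕1⊕0⊕1⊕0 = 0
s2 (pos 2,3,6,7,10,11,14,15): 1⊕0⊕1⊕0⊕1⊕0⊕1⊕0 = 0
s4 (pos 4,5,6,7,12,13,14,15): 0⊕1⊕1⊕0⊕1⊕1⊕1⊕0 = 1
s8 (pos 8,9,10,11,12,13,14,15): 1⊕1⊕1⊕0⊕1⊕1⊕1⊕0 = 0
Syndrome s8…s1 = 0100 → error at position 4.
Flip position 4: 110011011101110 → 110111011101110
Read data bits from positions 3,5,6,7,9,10,11,12,13,14,15: 01101101110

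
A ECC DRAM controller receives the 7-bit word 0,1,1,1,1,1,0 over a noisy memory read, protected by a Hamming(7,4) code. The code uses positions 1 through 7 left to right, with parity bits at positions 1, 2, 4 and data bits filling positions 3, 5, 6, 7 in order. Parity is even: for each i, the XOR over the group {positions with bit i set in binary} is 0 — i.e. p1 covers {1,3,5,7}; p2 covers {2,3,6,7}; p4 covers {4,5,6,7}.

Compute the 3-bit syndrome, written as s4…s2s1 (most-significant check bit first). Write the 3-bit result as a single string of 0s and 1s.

110

s1 (pos 1,3,5,7): 0⊕1⊕1⊕0 = 0
s2 (pos 2,3,6,7): 1⊕1⊕1⊕0 = 1
s4 (pos 4,5,6,7): 1⊕1⊕1⊕0 = 1
Syndrome s4…s1 = 110 → error at position 6.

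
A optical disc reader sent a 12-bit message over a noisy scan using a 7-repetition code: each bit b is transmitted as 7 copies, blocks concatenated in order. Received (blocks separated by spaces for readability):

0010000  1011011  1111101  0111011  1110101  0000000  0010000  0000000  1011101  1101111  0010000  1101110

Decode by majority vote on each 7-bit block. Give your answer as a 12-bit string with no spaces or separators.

011110001101

Block 1 (0010000): 1 one → 0
Block 2 (1011011): 5 ones → 1
Block 3 (1111101): 6 ones → 1
Block 4 (0111011): 5 ones → 1
Block 5 (1110101): 5 ones → 1
Block 6 (0000000): 0 ones → 0
Block 7 (0010000): 1 one → 0
Block 8 (0000000): 0 ones → 0
Block 9 (1011101): 5 ones → 1
Block 10 (1101111): 6 ones → 1
Block 11 (0010000): 1 one → 0
Block 12 (1101110): 5 ones → 1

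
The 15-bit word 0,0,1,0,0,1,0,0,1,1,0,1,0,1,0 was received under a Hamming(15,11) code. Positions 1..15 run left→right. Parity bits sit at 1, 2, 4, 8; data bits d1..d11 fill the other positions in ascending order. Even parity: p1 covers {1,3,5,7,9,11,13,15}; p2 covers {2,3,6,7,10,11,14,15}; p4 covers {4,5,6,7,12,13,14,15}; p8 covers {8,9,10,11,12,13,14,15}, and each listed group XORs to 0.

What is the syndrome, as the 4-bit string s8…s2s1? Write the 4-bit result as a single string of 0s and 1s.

0100

s1 (pos 1,3,5,7,9,11,13,15): 0⊕1⊕0⊕0⊕1⊕0⊕0⊕0 = 0
s2 (pos 2,3,6,7,10,11,14,15): 0⊕1⊕1⊕0⊕1⊕0⊕1⊕0 = 0
s4 (pos 4,5,6,7,12,13,14,15): 0⊕0⊕1⊕0⊕1⊕0⊕1⊕0 = 1
s8 (pos 8,9,10,11,12,13,14,15): 0⊕1⊕1⊕0⊕1⊕0⊕1⊕0 = 0
Syndrome s8…s1 = 0100 → error at position 4.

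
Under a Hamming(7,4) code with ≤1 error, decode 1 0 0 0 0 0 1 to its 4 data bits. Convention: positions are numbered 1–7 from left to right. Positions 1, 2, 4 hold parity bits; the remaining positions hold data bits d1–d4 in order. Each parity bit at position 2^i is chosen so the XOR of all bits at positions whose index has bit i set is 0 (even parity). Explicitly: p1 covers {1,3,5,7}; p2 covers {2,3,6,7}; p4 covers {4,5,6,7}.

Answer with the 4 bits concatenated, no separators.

s1 (pos 1,3,5,7): 1⊕0⊕0⊕1 = 0
s2 (pos 2,3,6,7): 0⊕0⊕0⊕1 = 1
s4 (pos 4,5,6,7): 0⊕0⊕0⊕1 = 1
Syndrome s4…s1 = 110 → error at position 6.
Flip position 6: 1000001 → 1000011
Read data bits from positions 3,5,6,7: 0011

0011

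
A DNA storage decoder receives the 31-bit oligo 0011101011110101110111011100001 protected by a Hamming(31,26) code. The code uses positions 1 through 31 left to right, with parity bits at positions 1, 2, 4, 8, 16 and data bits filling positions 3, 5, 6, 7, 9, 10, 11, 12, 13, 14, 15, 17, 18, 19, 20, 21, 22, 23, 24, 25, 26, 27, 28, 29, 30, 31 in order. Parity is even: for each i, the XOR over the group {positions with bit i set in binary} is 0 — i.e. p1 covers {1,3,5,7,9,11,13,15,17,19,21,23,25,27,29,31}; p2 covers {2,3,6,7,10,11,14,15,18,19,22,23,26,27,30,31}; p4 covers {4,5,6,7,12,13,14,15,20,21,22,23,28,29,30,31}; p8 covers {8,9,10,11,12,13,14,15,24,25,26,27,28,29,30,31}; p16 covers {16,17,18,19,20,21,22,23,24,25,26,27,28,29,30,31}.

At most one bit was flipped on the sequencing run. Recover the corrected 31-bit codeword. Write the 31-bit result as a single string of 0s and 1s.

0011101011110111110111011100001

s1 (pos 1,3,5,7,9,11,13,15,17,19,21,23,25,27,29,31): 0⊕1⊕1⊕1⊕1⊕1⊕0⊕0⊕1⊕0⊕1⊕0⊕1⊕0⊕0⊕1 = 1
s2 (pos 2,3,6,7,10,11,14,15,18,19,22,23,26,27,30,31): 0⊕1⊕0⊕1⊕1⊕1⊕1⊕0⊕1⊕0⊕1⊕0⊕1⊕0⊕0⊕1 = 1
s4 (pos 4,5,6,7,12,13,14,15,20,21,22,23,28,29,30,31): 1⊕1⊕0⊕1⊕1⊕0⊕1⊕0⊕1⊕1⊕1⊕0⊕0⊕0⊕0⊕1 = 1
s8 (pos 8,9,10,11,12,13,14,15,24,25,26,27,28,29,30,31): 0⊕1⊕1⊕1⊕1⊕0⊕1⊕0⊕1⊕1⊕1⊕0⊕0⊕0⊕0⊕1 = 1
s16 (pos 16,17,18,19,20,21,22,23,24,25,26,27,28,29,30,31): 1⊕1⊕1⊕0⊕1⊕1⊕1⊕0⊕1⊕1⊕1⊕0⊕0⊕0⊕0⊕1 = 0
Syndrome s16…s1 = 01111 → error at position 15.
Flip position 15: 0011101011110101110111011100001 → 0011101011110111110111011100001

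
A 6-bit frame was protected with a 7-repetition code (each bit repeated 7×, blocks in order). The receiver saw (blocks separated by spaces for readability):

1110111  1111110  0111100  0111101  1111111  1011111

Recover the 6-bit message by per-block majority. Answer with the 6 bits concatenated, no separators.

111111

Block 1 (1110111): 6 ones → 1
Block 2 (1111110): 6 ones → 1
Block 3 (0111100): 4 ones → 1
Block 4 (0111101): 5 ones → 1
Block 5 (1111111): 7 ones → 1
Block 6 (1011111): 6 ones → 1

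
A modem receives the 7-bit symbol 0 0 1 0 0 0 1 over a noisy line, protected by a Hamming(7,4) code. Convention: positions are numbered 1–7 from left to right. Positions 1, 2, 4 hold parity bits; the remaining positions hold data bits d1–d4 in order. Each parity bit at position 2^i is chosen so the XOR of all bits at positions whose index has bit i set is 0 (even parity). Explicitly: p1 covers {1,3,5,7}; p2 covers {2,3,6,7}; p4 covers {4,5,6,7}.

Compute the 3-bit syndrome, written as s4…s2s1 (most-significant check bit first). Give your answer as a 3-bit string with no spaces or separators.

100

s1 (pos 1,3,5,7): 0⊕1⊕0⊕1 = 0
s2 (pos 2,3,6,7): 0⊕1⊕0⊕1 = 0
s4 (pos 4,5,6,7): 0⊕0⊕0⊕1 = 1
Syndrome s4…s1 = 100 → error at position 4.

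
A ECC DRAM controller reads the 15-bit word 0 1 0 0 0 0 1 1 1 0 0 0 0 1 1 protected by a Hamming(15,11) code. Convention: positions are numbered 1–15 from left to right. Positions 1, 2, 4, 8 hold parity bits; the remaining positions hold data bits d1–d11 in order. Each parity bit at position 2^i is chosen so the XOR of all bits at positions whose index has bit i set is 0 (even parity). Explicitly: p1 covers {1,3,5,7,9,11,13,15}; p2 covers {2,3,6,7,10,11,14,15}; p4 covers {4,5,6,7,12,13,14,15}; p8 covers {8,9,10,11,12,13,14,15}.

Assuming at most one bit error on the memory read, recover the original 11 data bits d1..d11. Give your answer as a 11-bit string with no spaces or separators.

s1 (pos 1,3,5,7,9,11,13,15): 0⊕0⊕0⊕1⊕1⊕0⊕0⊕1 = 1
s2 (pos 2,3,6,7,10,11,14,15): 1⊕0⊕0⊕1⊕0⊕0⊕1⊕1 = 0
s4 (pos 4,5,6,7,12,13,14,15): 0⊕0⊕0⊕1⊕0⊕0⊕1⊕1 = 1
s8 (pos 8,9,10,11,12,13,14,15): 1⊕1⊕0⊕0⊕0⊕0⊕1⊕1 = 0
Syndrome s8…s1 = 0101 → error at position 5.
Flip position 5: 010000111000011 → 010010111000011
Read data bits from positions 3,5,6,7,9,10,11,12,13,14,15: 01011000011

01011000011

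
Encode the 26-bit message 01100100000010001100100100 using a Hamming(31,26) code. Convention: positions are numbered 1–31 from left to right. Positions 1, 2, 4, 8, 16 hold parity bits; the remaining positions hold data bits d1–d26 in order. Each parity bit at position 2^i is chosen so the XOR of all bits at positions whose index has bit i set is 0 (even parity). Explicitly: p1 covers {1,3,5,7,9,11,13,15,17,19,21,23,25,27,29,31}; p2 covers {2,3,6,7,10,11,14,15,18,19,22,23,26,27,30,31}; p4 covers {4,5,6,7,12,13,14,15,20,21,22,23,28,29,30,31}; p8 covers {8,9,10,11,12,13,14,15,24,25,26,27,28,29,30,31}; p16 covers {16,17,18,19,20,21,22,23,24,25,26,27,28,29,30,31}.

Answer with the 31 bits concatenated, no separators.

Place data at non-parity positions: p1 p2 0 p4 1 1 0 p8 0 1 0 0 0 0 0 p16 0 1 0 0 0 1 1 0 0 1 0 0 1 0 0
p1 (pos 1,3,5,7,9,11,13,15,17,19,21,23,25,27,29,31): XOR of data positions = 0⊕1⊕0⊕0⊕0⊕0⊕0⊕0⊕0⊕0⊕1⊕0⊕0⊕1⊕0 = 1
p2 (pos 2,3,6,7,10,11,14,15,18,19,22,23,26,27,30,31): XOR of data positions = 0⊕1⊕0⊕1⊕0⊕0⊕0⊕1⊕0⊕1⊕1⊕1⊕0⊕0⊕0 = 0
p4 (pos 4,5,6,7,12,13,14,15,20,21,22,23,28,29,30,31): XOR of data positions = 1⊕1⊕0⊕0⊕0⊕0⊕0⊕0⊕0⊕1⊕1⊕0⊕1⊕0⊕0 = 1
p8 (pos 8,9,10,11,12,13,14,15,24,25,26,27,28,29,30,31): XOR of data positions = 0⊕1⊕0⊕0⊕0⊕0⊕0⊕0⊕0⊕1⊕0⊕0⊕1⊕0⊕0 = 1
p16 (pos 16,17,18,19,20,21,22,23,24,25,26,27,28,29,30,31): XOR of data positions = 0⊕1⊕0⊕0⊕0⊕1⊕1⊕0⊕0⊕1⊕0⊕0⊕1⊕0⊕0 = 1
Codeword: 1001110101000001010001100100100

1001110101000001010001100100100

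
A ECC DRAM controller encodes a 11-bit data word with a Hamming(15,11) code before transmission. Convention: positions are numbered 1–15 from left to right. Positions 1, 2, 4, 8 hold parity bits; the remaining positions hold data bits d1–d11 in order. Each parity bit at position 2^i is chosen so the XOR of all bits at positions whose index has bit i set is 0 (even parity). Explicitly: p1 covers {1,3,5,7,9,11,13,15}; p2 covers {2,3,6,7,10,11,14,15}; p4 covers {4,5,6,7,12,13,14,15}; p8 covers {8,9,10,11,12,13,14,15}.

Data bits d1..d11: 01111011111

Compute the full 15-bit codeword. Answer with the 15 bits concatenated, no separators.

Place data at non-parity positions: p1 p2 0 p4 1 1 1 p8 1 0 1 1 1 1 1
p1 (pos 1,3,5,7,9,11,13,15): XOR of data positions = 0⊕1⊕1⊕1⊕1⊕1⊕1 = 0
p2 (pos 2,3,6,7,10,11,14,15): XOR of data positions = 0⊕1⊕1⊕0⊕1⊕1⊕1 = 1
p4 (pos 4,5,6,7,12,13,14,15): XOR of data positions = 1⊕1⊕1⊕1⊕1⊕1⊕1 = 1
p8 (pos 8,9,10,11,12,13,14,15): XOR of data positions = 1⊕0⊕1⊕1⊕1⊕1⊕1 = 0
Codeword: 010111101011111

010111101011111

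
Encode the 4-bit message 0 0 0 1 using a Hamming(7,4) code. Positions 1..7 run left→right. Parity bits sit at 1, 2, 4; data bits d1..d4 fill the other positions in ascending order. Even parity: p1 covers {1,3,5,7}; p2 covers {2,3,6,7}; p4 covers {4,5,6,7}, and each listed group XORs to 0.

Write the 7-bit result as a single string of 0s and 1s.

1101001

Place data at non-parity positions: p1 p2 0 p4 0 0 1
p1 (pos 1,3,5,7): XOR of data positions = 0⊕0⊕1 = 1
p2 (pos 2,3,6,7): XOR of data positions = 0⊕0⊕1 = 1
p4 (pos 4,5,6,7): XOR of data positions = 0⊕0⊕1 = 1
Codeword: 1101001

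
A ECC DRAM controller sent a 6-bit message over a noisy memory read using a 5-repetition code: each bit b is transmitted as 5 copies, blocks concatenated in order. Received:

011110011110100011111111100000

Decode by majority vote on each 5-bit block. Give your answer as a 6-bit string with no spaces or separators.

Block 1 (01111): 4 ones → 1
Block 2 (00111): 3 ones → 1
Block 3 (10100): 2 ones → 0
Block 4 (01111): 4 ones → 1
Block 5 (11111): 5 ones → 1
Block 6 (00000): 0 ones → 0

110110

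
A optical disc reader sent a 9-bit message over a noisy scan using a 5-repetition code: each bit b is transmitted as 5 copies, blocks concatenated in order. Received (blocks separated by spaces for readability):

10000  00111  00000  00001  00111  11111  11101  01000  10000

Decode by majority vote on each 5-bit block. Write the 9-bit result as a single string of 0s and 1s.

010011100

Block 1 (10000): 1 one → 0
Block 2 (00111): 3 ones → 1
Block 3 (00000): 0 ones → 0
Block 4 (00001): 1 one → 0
Block 5 (00111): 3 ones → 1
Block 6 (11111): 5 ones → 1
Block 7 (11101): 4 ones → 1
Block 8 (01000): 1 one → 0
Block 9 (10000): 1 one → 0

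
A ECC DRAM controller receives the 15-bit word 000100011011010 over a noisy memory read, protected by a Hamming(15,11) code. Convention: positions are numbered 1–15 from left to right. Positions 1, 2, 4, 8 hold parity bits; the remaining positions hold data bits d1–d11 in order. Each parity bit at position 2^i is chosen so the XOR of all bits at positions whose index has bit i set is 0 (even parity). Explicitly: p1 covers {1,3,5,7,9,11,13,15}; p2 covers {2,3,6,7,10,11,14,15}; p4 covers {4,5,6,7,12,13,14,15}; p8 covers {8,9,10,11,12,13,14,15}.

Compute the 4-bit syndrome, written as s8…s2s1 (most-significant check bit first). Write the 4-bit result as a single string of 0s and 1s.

s1 (pos 1,3,5,7,9,11,13,15): 0⊕0⊕0⊕0⊕1⊕1⊕0⊕0 = 0
s2 (pos 2,3,6,7,10,11,14,15): 0⊕0⊕0⊕0⊕0⊕1⊕1⊕0 = 0
s4 (pos 4,5,6,7,12,13,14,15): 1⊕0⊕0⊕0⊕1⊕0⊕1⊕0 = 1
s8 (pos 8,9,10,11,12,13,14,15): 1⊕1⊕0⊕1⊕1⊕0⊕1⊕0 = 1
Syndrome s8…s1 = 1100 → error at position 12.

1100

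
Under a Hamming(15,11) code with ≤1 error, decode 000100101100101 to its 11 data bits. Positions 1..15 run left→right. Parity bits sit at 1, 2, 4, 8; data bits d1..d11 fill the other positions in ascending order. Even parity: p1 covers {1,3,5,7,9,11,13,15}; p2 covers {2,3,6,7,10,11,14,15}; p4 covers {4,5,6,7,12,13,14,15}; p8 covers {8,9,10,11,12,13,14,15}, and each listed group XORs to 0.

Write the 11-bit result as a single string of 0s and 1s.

00011100101

s1 (pos 1,3,5,7,9,11,13,15): 0⊕0⊕0⊕1⊕1⊕0⊕1⊕1 = 0
s2 (pos 2,3,6,7,10,11,14,15): 0⊕0⊕0⊕1⊕1⊕0⊕0⊕1 = 1
s4 (pos 4,5,6,7,12,13,14,15): 1⊕0⊕0⊕1⊕0⊕1⊕0⊕1 = 0
s8 (pos 8,9,10,11,12,13,14,15): 0⊕1⊕1⊕0⊕0⊕1⊕0⊕1 = 0
Syndrome s8…s1 = 0010 → error at position 2.
Flip position 2: 000100101100101 → 010100101100101
Read data bits from positions 3,5,6,7,9,10,11,12,13,14,15: 00011100101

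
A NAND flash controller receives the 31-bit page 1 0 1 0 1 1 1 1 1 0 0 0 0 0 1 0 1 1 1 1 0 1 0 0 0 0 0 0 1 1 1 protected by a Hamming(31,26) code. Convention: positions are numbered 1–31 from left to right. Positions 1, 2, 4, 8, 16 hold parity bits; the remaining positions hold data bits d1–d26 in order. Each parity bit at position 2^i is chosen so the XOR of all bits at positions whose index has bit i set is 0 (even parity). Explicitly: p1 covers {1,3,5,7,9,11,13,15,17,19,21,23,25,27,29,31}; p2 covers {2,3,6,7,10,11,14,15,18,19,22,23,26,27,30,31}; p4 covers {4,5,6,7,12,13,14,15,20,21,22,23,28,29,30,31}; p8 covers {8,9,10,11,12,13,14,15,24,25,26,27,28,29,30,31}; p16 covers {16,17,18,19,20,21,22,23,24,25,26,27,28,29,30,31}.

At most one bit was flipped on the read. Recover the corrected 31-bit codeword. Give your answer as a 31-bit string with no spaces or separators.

1010101110000010111101000000111

s1 (pos 1,3,5,7,9,11,13,15,17,19,21,23,25,27,29,31): 1⊕1⊕1⊕1⊕1⊕0⊕0⊕1⊕1⊕1⊕0⊕0⊕0⊕0⊕1⊕1 = 0
s2 (pos 2,3,6,7,10,11,14,15,18,19,22,23,26,27,30,31): 0⊕1⊕1⊕1⊕0⊕0⊕0⊕1⊕1⊕1⊕1⊕0⊕0⊕0⊕1⊕1 = 1
s4 (pos 4,5,6,7,12,13,14,15,20,21,22,23,28,29,30,31): 0⊕1⊕1⊕1⊕0⊕0⊕0⊕1⊕1⊕0⊕1⊕0⊕0⊕1⊕1⊕1 = 1
s8 (pos 8,9,10,11,12,13,14,15,24,25,26,27,28,29,30,31): 1⊕1⊕0⊕0⊕0⊕0⊕0⊕1⊕0⊕0⊕0⊕0⊕0⊕1⊕1⊕1 = 0
s16 (pos 16,17,18,19,20,21,22,23,24,25,26,27,28,29,30,31): 0⊕1⊕1⊕1⊕1⊕0⊕1⊕0⊕0⊕0⊕0⊕0⊕0⊕1⊕1⊕1 = 0
Syndrome s16…s1 = 00110 → error at position 6.
Flip position 6: 1010111110000010111101000000111 → 1010101110000010111101000000111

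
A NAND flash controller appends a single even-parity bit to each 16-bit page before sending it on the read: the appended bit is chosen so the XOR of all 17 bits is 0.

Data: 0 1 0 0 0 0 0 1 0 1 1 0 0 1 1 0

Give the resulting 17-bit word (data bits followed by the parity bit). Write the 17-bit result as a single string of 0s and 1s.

XOR of the 16 data bits: 0⊕1⊕0⊕0⊕0⊕0⊕0⊕1⊕0⊕1⊕1⊕0⊕0⊕1⊕1⊕0 = 0
Parity bit = 0 (so all 17 bits XOR to 0).

01000001011001100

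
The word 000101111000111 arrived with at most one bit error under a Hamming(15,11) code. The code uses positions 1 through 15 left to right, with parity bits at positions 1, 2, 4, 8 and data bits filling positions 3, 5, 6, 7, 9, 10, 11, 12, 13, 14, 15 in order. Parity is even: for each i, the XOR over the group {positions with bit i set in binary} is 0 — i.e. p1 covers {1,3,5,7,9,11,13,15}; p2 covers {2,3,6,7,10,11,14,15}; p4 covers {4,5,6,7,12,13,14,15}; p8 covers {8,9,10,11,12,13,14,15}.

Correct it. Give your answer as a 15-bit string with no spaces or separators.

s1 (pos 1,3,5,7,9,11,13,15): 0⊕0⊕0⊕1⊕1⊕0⊕1⊕1 = 0
s2 (pos 2,3,6,7,10,11,14,15): 0⊕0⊕1⊕1⊕0⊕0⊕1⊕1 = 0
s4 (pos 4,5,6,7,12,13,14,15): 1⊕0⊕1⊕1⊕0⊕1⊕1⊕1 = 0
s8 (pos 8,9,10,11,12,13,14,15): 1⊕1⊕0⊕0⊕0⊕1⊕1⊕1 = 1
Syndrome s8…s1 = 1000 → error at position 8.
Flip position 8: 000101111000111 → 000101101000111

000101101000111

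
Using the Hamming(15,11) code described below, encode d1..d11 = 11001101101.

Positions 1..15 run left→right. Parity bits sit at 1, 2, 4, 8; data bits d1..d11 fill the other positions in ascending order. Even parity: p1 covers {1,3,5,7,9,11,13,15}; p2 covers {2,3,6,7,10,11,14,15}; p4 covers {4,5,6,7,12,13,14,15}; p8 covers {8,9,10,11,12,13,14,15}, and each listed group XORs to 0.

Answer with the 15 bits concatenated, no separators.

Place data at non-parity positions: p1 p2 1 p4 1 0 0 p8 1 1 0 1 1 0 1
p1 (pos 1,3,5,7,9,11,13,15): XOR of data positions = 1⊕1⊕0⊕1⊕0⊕1⊕1 = 1
p2 (pos 2,3,6,7,10,11,14,15): XOR of data positions = 1⊕0⊕0⊕1⊕0⊕0⊕1 = 1
p4 (pos 4,5,6,7,12,13,14,15): XOR of data positions = 1⊕0⊕0⊕1⊕1⊕0⊕1 = 0
p8 (pos 8,9,10,11,12,13,14,15): XOR of data positions = 1⊕1⊕0⊕1⊕1⊕0⊕1 = 1
Codeword: 111010011101101

111010011101101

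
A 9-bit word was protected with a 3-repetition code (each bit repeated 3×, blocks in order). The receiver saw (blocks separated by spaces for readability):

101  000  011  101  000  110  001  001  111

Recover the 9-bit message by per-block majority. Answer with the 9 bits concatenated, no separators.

101101001

Block 1 (101): 2 ones → 1
Block 2 (000): 0 ones → 0
Block 3 (011): 2 ones → 1
Block 4 (101): 2 ones → 1
Block 5 (000): 0 ones → 0
Block 6 (110): 2 ones → 1
Block 7 (001): 1 one → 0
Block 8 (001): 1 one → 0
Block 9 (111): 3 ones → 1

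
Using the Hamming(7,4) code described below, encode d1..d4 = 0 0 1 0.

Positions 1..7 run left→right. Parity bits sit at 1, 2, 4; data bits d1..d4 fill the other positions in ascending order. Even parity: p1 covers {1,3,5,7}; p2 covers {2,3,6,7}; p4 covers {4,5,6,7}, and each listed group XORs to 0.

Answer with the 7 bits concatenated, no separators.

0101010

Place data at non-parity positions: p1 p2 0 p4 0 1 0
p1 (pos 1,3,5,7): XOR of data positions = 0⊕0⊕0 = 0
p2 (pos 2,3,6,7): XOR of data positions = 0⊕1⊕0 = 1
p4 (pos 4,5,6,7): XOR of data positions = 0⊕1⊕0 = 1
Codeword: 0101010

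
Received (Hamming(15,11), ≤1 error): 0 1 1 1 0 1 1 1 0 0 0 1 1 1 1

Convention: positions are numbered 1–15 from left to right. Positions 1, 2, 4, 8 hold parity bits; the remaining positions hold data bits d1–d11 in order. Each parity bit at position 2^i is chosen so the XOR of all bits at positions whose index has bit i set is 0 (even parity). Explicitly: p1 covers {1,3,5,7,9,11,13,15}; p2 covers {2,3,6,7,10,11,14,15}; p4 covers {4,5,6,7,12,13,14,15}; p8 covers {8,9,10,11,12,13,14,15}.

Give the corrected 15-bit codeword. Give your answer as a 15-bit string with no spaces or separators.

011101110000111

s1 (pos 1,3,5,7,9,11,13,15): 0⊕1⊕0⊕1⊕0⊕0⊕1⊕1 = 0
s2 (pos 2,3,6,7,10,11,14,15): 1⊕1⊕1⊕1⊕0⊕0⊕1⊕1 = 0
s4 (pos 4,5,6,7,12,13,14,15): 1⊕0⊕1⊕1⊕1⊕1⊕1⊕1 = 1
s8 (pos 8,9,10,11,12,13,14,15): 1⊕0⊕0⊕0⊕1⊕1⊕1⊕1 = 1
Syndrome s8…s1 = 1100 → error at position 12.
Flip position 12: 011101110001111 → 011101110000111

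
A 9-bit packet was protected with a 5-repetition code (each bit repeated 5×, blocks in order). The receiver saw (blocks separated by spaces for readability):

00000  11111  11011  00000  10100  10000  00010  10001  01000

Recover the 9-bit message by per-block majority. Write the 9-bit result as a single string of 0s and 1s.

011000000

Block 1 (00000): 0 ones → 0
Block 2 (11111): 5 ones → 1
Block 3 (11011): 4 ones → 1
Block 4 (00000): 0 ones → 0
Block 5 (10100): 2 ones → 0
Block 6 (10000): 1 one → 0
Block 7 (00010): 1 one → 0
Block 8 (10001): 2 ones → 0
Block 9 (01000): 1 one → 0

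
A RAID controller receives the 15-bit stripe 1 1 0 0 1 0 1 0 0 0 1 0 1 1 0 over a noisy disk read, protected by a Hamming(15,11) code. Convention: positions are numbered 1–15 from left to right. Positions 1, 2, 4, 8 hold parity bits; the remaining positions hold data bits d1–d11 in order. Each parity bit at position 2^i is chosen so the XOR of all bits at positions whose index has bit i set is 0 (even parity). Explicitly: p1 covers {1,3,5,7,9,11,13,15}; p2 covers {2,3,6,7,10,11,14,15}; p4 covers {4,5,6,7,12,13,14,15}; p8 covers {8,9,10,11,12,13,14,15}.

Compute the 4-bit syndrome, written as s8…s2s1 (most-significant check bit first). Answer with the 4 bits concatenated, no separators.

1001

s1 (pos 1,3,5,7,9,11,13,15): 1⊕0⊕1⊕1⊕0⊕1⊕1⊕0 = 1
s2 (pos 2,3,6,7,10,11,14,15): 1⊕0⊕0⊕1⊕0⊕1⊕1⊕0 = 0
s4 (pos 4,5,6,7,12,13,14,15): 0⊕1⊕0⊕1⊕0⊕1⊕1⊕0 = 0
s8 (pos 8,9,10,11,12,13,14,15): 0⊕0⊕0⊕1⊕0⊕1⊕1⊕0 = 1
Syndrome s8…s1 = 1001 → error at position 9.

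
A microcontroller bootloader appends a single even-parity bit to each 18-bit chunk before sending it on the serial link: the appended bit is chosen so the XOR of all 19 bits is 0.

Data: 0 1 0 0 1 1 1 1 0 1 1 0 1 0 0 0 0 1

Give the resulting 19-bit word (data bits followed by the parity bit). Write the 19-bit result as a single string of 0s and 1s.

0100111101101000011

XOR of the 18 data bits: 0⊕1⊕0⊕0⊕1⊕1⊕1⊕1⊕0⊕1⊕1⊕0⊕1⊕0⊕0⊕0⊕0⊕1 = 1
Parity bit = 1 (so all 19 bits XOR to 0).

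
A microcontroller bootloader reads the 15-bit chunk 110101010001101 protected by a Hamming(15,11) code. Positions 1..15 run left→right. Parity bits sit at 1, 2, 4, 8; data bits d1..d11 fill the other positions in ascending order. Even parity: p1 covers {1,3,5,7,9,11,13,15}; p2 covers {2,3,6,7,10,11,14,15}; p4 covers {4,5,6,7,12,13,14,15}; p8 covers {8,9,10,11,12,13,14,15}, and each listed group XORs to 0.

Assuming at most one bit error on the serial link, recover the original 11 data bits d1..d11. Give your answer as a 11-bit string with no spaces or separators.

s1 (pos 1,3,5,7,9,11,13,15): 1⊕0⊕0⊕0⊕0⊕0⊕1⊕1 = 1
s2 (pos 2,3,6,7,10,11,14,15): 1⊕0⊕1⊕0⊕0⊕0⊕0⊕1 = 1
s4 (pos 4,5,6,7,12,13,14,15): 1⊕0⊕1⊕0⊕1⊕1⊕0⊕1 = 1
s8 (pos 8,9,10,11,12,13,14,15): 1⊕0⊕0⊕0⊕1⊕1⊕0⊕1 = 0
Syndrome s8…s1 = 0111 → error at position 7.
Flip position 7: 110101010001101 → 110101110001101
Read data bits from positions 3,5,6,7,9,10,11,12,13,14,15: 00110001101

00110001101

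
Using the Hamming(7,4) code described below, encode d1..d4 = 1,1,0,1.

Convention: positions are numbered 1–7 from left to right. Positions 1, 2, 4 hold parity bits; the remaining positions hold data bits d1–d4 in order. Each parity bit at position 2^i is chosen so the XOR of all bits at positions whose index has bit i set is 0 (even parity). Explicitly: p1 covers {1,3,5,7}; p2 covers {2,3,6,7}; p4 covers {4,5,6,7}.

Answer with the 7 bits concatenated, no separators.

Place data at non-parity positions: p1 p2 1 p4 1 0 1
p1 (pos 1,3,5,7): XOR of data positions = 1⊕1⊕1 = 1
p2 (pos 2,3,6,7): XOR of data positions = 1⊕0⊕1 = 0
p4 (pos 4,5,6,7): XOR of data positions = 1⊕0⊕1 = 0
Codeword: 1010101

1010101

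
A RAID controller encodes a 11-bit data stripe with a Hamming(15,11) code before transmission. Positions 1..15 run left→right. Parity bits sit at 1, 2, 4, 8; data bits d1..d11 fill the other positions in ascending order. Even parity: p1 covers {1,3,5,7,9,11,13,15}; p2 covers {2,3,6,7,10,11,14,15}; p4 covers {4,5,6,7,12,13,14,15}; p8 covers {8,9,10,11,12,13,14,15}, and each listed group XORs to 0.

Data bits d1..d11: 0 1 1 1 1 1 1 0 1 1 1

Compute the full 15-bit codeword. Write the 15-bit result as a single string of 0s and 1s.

000011101110111

Place data at non-parity positions: p1 p2 0 p4 1 1 1 p8 1 1 1 0 1 1 1
p1 (pos 1,3,5,7,9,11,13,15): XOR of data positions = 0⊕1⊕1⊕1⊕1⊕1⊕1 = 0
p2 (pos 2,3,6,7,10,11,14,15): XOR of data positions = 0⊕1⊕1⊕1⊕1⊕1⊕1 = 0
p4 (pos 4,5,6,7,12,13,14,15): XOR of data positions = 1⊕1⊕1⊕0⊕1⊕1⊕1 = 0
p8 (pos 8,9,10,11,12,13,14,15): XOR of data positions = 1⊕1⊕1⊕0⊕1⊕1⊕1 = 0
Codeword: 000011101110111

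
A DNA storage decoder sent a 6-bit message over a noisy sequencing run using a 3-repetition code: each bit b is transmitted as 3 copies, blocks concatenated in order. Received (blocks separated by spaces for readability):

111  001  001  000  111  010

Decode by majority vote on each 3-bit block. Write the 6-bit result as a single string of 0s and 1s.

100010

Block 1 (111): 3 ones → 1
Block 2 (001): 1 one → 0
Block 3 (001): 1 one → 0
Block 4 (000): 0 ones → 0
Block 5 (111): 3 ones → 1
Block 6 (010): 1 one → 0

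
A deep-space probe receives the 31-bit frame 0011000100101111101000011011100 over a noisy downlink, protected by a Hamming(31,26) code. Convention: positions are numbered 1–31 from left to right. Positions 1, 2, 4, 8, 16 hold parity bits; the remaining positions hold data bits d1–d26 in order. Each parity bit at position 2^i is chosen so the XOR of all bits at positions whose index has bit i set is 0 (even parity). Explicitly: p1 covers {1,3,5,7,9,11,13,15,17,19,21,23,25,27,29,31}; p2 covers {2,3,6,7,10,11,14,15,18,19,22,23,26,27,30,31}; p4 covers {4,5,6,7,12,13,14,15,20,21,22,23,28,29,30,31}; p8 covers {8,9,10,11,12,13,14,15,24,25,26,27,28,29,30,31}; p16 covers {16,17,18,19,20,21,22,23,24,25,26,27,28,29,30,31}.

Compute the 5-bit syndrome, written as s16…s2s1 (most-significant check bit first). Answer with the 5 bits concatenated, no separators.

00001

s1 (pos 1,3,5,7,9,11,13,15,17,19,21,23,25,27,29,31): 0⊕1⊕0⊕0⊕0⊕1⊕1⊕1⊕1⊕1⊕0⊕0⊕1⊕1⊕1⊕0 = 1
s2 (pos 2,3,6,7,10,11,14,15,18,19,22,23,26,27,30,31): 0⊕1⊕0⊕0⊕0⊕1⊕1⊕1⊕0⊕1⊕0⊕0⊕0⊕1⊕0⊕0 = 0
s4 (pos 4,5,6,7,12,13,14,15,20,21,22,23,28,29,30,31): 1⊕0⊕0⊕0⊕0⊕1⊕1⊕1⊕0⊕0⊕0⊕0⊕1⊕1⊕0⊕0 = 0
s8 (pos 8,9,10,11,12,13,14,15,24,25,26,27,28,29,30,31): 1⊕0⊕0⊕1⊕0⊕1⊕1⊕1⊕1⊕1⊕0⊕1⊕1⊕1⊕0⊕0 = 0
s16 (pos 16,17,18,19,20,21,22,23,24,25,26,27,28,29,30,31): 1⊕1⊕0⊕1⊕0⊕0⊕0⊕0⊕1⊕1⊕0⊕1⊕1⊕1⊕0⊕0 = 0
Syndrome s16…s1 = 00001 → error at position 1.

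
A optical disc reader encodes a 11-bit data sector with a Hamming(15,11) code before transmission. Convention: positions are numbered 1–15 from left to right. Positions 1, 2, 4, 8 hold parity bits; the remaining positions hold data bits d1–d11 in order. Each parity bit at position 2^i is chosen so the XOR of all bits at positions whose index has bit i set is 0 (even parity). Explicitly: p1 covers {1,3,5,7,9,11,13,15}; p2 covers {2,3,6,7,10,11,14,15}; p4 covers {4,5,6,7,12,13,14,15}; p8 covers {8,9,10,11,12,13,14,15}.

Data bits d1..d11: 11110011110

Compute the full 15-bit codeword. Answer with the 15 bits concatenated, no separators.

Place data at non-parity positions: p1 p2 1 p4 1 1 1 p8 0 0 1 1 1 1 0
p1 (pos 1,3,5,7,9,11,13,15): XOR of data positions = 1⊕1⊕1⊕0⊕1⊕1⊕0 = 1
p2 (pos 2,3,6,7,10,11,14,15): XOR of data positions = 1⊕1⊕1⊕0⊕1⊕1⊕0 = 1
p4 (pos 4,5,6,7,12,13,14,15): XOR of data positions = 1⊕1⊕1⊕1⊕1⊕1⊕0 = 0
p8 (pos 8,9,10,11,12,13,14,15): XOR of data positions = 0⊕0⊕1⊕1⊕1⊕1⊕0 = 0
Codeword: 111011100011110

111011100011110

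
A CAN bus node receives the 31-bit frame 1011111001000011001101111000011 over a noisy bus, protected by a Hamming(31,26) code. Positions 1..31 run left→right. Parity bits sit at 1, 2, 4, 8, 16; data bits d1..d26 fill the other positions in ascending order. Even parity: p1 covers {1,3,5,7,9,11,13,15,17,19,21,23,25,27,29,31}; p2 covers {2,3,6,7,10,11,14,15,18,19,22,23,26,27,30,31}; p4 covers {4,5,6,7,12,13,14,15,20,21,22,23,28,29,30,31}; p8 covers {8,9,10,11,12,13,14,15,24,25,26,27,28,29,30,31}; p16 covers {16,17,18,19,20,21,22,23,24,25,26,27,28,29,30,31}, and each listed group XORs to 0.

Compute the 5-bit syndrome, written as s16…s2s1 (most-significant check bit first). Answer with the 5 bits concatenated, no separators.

s1 (pos 1,3,5,7,9,11,13,15,17,19,21,23,25,27,29,31): 1⊕1⊕1⊕1⊕0⊕0⊕0⊕1⊕0⊕1⊕0⊕1⊕1⊕0⊕0⊕1 = 1
s2 (pos 2,3,6,7,10,11,14,15,18,19,22,23,26,27,30,31): 0⊕1⊕1⊕1⊕1⊕0⊕0⊕1⊕0⊕1⊕1⊕1⊕0⊕0⊕1⊕1 = 0
s4 (pos 4,5,6,7,12,13,14,15,20,21,22,23,28,29,30,31): 1⊕1⊕1⊕1⊕0⊕0⊕0⊕1⊕1⊕0⊕1⊕1⊕0⊕0⊕1⊕1 = 0
s8 (pos 8,9,10,11,12,13,14,15,24,25,26,27,28,29,30,31): 0⊕0⊕1⊕0⊕0⊕0⊕0⊕1⊕1⊕1⊕0⊕0⊕0⊕0⊕1⊕1 = 0
s16 (pos 16,17,18,19,20,21,22,23,24,25,26,27,28,29,30,31): 1⊕0⊕0⊕1⊕1⊕0⊕1⊕1⊕1⊕1⊕0⊕0⊕0⊕0⊕1⊕1 = 1
Syndrome s16…s1 = 10001 → error at position 17.

10001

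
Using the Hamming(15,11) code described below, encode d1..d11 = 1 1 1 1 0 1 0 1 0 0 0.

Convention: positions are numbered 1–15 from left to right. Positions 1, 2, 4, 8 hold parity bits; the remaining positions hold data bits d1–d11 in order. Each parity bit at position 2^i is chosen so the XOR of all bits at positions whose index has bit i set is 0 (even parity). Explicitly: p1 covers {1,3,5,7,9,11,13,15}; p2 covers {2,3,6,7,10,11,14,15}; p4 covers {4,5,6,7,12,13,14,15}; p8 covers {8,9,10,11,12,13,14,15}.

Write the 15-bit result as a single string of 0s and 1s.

101011100101000

Place data at non-parity positions: p1 p2 1 p4 1 1 1 p8 0 1 0 1 0 0 0
p1 (pos 1,3,5,7,9,11,13,15): XOR of data positions = 1⊕1⊕1⊕0⊕0⊕0⊕0 = 1
p2 (pos 2,3,6,7,10,11,14,15): XOR of data positions = 1⊕1⊕1⊕1⊕0⊕0⊕0 = 0
p4 (pos 4,5,6,7,12,13,14,15): XOR of data positions = 1⊕1⊕1⊕1⊕0⊕0⊕0 = 0
p8 (pos 8,9,10,11,12,13,14,15): XOR of data positions = 0⊕1⊕0⊕1⊕0⊕0⊕0 = 0
Codeword: 101011100101000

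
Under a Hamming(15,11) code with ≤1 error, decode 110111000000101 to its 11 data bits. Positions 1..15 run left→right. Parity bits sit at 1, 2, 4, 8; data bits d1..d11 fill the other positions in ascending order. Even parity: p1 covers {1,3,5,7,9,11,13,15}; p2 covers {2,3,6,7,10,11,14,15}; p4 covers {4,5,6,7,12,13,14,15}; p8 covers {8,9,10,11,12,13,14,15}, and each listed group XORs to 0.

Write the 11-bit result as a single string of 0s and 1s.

s1 (pos 1,3,5,7,9,11,13,15): 1⊕0⊕1⊕0⊕0⊕0⊕1⊕1 = 0
s2 (pos 2,3,6,7,10,11,14,15): 1⊕0⊕1⊕0⊕0⊕0⊕0⊕1 = 1
s4 (pos 4,5,6,7,12,13,14,15): 1⊕1⊕1⊕0⊕0⊕1⊕0⊕1 = 1
s8 (pos 8,9,10,11,12,13,14,15): 0⊕0⊕0⊕0⊕0⊕1⊕0⊕1 = 0
Syndrome s8…s1 = 0110 → error at position 6.
Flip position 6: 110111000000101 → 110110000000101
Read data bits from positions 3,5,6,7,9,10,11,12,13,14,15: 01000000101

01000000101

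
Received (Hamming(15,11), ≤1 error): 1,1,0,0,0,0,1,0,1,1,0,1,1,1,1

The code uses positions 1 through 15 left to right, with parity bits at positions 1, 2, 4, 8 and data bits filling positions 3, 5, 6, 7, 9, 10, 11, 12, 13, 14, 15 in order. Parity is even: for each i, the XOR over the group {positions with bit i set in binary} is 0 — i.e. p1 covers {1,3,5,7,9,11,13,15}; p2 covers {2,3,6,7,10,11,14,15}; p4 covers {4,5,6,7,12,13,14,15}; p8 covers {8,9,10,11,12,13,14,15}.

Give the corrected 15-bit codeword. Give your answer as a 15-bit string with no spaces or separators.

s1 (pos 1,3,5,7,9,11,13,15): 1⊕0⊕0⊕1⊕1⊕0⊕1⊕1 = 1
s2 (pos 2,3,6,7,10,11,14,15): 1⊕0⊕0⊕1⊕1⊕0⊕1⊕1 = 1
s4 (pos 4,5,6,7,12,13,14,15): 0⊕0⊕0⊕1⊕1⊕1⊕1⊕1 = 1
s8 (pos 8,9,10,11,12,13,14,15): 0⊕1⊕1⊕0⊕1⊕1⊕1⊕1 = 0
Syndrome s8…s1 = 0111 → error at position 7.
Flip position 7: 110000101101111 → 110000001101111

110000001101111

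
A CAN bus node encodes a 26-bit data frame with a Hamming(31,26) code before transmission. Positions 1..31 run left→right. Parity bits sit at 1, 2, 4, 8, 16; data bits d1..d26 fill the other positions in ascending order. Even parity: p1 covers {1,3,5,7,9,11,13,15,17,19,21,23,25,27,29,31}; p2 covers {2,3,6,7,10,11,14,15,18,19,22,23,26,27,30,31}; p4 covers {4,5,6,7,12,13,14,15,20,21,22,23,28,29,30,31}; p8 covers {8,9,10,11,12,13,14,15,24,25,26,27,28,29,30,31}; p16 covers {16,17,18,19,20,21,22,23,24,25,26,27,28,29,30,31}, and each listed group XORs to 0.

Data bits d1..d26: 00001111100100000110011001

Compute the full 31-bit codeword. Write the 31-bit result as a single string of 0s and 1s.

1101000111111000100000110011001

Place data at non-parity positions: p1 p2 0 p4 0 0 0 p8 1 1 1 1 1 0 0 p16 1 0 0 0 0 0 1 1 0 0 1 1 0 0 1
p1 (pos 1,3,5,7,9,11,13,15,17,19,21,23,25,27,29,31): XOR of data positions = 0⊕0⊕0⊕1⊕1⊕1⊕0⊕1⊕0⊕0⊕1⊕0⊕1⊕0⊕1 = 1
p2 (pos 2,3,6,7,10,11,14,15,18,19,22,23,26,27,30,31): XOR of data positions = 0⊕0⊕0⊕1⊕1⊕0⊕0⊕0⊕0⊕0⊕1⊕0⊕1⊕0⊕1 = 1
p4 (pos 4,5,6,7,12,13,14,15,20,21,22,23,28,29,30,31): XOR of data positions = 0⊕0⊕0⊕1⊕1⊕0⊕0⊕0⊕0⊕0⊕1⊕1⊕0⊕0⊕1 = 1
p8 (pos 8,9,10,11,12,13,14,15,24,25,26,27,28,29,30,31): XOR of data positions = 1⊕1⊕1⊕1⊕1⊕0⊕0⊕1⊕0⊕0⊕1⊕1⊕0⊕0⊕1 = 1
p16 (pos 16,17,18,19,20,21,22,23,24,25,26,27,28,29,30,31): XOR of data positions = 1⊕0⊕0⊕0⊕0⊕0⊕1⊕1⊕0⊕0⊕1⊕1⊕0⊕0⊕1 = 0
Codeword: 1101000111111000100000110011001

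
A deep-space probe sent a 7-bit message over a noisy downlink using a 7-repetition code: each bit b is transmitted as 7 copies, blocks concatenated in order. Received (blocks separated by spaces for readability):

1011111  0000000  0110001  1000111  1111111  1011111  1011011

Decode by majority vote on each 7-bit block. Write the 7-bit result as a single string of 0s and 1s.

Block 1 (1011111): 6 ones → 1
Block 2 (0000000): 0 ones → 0
Block 3 (0110001): 3 ones → 0
Block 4 (1000111): 4 ones → 1
Block 5 (1111111): 7 ones → 1
Block 6 (1011111): 6 ones → 1
Block 7 (1011011): 5 ones → 1

1001111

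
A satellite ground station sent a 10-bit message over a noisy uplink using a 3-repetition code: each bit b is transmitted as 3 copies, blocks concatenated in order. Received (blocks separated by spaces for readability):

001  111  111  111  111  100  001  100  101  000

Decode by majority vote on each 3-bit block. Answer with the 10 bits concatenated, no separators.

0111100010

Block 1 (001): 1 one → 0
Block 2 (111): 3 ones → 1
Block 3 (111): 3 ones → 1
Block 4 (111): 3 ones → 1
Block 5 (111): 3 ones → 1
Block 6 (100): 1 one → 0
Block 7 (001): 1 one → 0
Block 8 (100): 1 one → 0
Block 9 (101): 2 ones → 1
Block 10 (000): 0 ones → 0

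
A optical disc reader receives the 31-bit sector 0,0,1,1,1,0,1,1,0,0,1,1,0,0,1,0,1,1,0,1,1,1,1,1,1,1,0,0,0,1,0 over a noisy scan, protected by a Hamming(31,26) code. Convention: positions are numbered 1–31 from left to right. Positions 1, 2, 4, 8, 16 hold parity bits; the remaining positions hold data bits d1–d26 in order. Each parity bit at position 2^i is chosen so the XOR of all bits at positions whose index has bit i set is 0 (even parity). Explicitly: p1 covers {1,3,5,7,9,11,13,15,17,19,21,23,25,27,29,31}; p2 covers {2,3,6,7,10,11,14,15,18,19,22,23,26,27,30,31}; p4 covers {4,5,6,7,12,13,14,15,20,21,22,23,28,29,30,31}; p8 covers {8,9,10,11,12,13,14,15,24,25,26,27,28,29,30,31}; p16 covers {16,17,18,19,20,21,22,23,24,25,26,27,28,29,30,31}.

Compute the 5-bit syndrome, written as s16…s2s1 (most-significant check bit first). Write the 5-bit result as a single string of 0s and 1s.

00011

s1 (pos 1,3,5,7,9,11,13,15,17,19,21,23,25,27,29,31): 0⊕1⊕1⊕1⊕0⊕1⊕0⊕1⊕1⊕0⊕1⊕1⊕1⊕0⊕0⊕0 = 1
s2 (pos 2,3,6,7,10,11,14,15,18,19,22,23,26,27,30,31): 0⊕1⊕0⊕1⊕0⊕1⊕0⊕1⊕1⊕0⊕1⊕1⊕1⊕0⊕1⊕0 = 1
s4 (pos 4,5,6,7,12,13,14,15,20,21,22,23,28,29,30,31): 1⊕1⊕0⊕1⊕1⊕0⊕0⊕1⊕1⊕1⊕1⊕1⊕0⊕0⊕1⊕0 = 0
s8 (pos 8,9,10,11,12,13,14,15,24,25,26,27,28,29,30,31): 1⊕0⊕0⊕1⊕1⊕0⊕0⊕1⊕1⊕1⊕1⊕0⊕0⊕0⊕1⊕0 = 0
s16 (pos 16,17,18,19,20,21,22,23,24,25,26,27,28,29,30,31): 0⊕1⊕1⊕0⊕1⊕1⊕1⊕1⊕1⊕1⊕1⊕0⊕0⊕0⊕1⊕0 = 0
Syndrome s16…s1 = 00011 → error at position 3.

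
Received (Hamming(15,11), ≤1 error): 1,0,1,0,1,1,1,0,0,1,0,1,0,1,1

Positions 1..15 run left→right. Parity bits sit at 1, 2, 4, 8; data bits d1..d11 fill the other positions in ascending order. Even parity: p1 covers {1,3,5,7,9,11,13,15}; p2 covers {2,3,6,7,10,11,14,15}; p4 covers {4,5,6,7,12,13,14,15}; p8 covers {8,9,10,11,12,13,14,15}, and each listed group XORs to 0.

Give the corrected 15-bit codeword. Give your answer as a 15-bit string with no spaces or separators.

s1 (pos 1,3,5,7,9,11,13,15): 1⊕1⊕1⊕1⊕0⊕0⊕0⊕1 = 1
s2 (pos 2,3,6,7,10,11,14,15): 0⊕1⊕1⊕1⊕1⊕0⊕1⊕1 = 0
s4 (pos 4,5,6,7,12,13,14,15): 0⊕1⊕1⊕1⊕1⊕0⊕1⊕1 = 0
s8 (pos 8,9,10,11,12,13,14,15): 0⊕0⊕1⊕0⊕1⊕0⊕1⊕1 = 0
Syndrome s8…s1 = 0001 → error at position 1.
Flip position 1: 101011100101011 → 001011100101011

001011100101011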